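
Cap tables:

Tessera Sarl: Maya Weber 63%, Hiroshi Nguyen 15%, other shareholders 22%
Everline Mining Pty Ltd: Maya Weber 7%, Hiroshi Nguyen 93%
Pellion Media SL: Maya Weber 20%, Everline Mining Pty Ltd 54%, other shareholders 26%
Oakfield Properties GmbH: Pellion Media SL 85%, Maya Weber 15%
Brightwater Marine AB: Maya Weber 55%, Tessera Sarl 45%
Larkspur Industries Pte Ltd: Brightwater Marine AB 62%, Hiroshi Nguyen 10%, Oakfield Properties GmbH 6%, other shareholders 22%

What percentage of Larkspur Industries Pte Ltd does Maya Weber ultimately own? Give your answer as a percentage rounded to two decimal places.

53.79%

Maya reaches Larkspur along 5 paths.
Via Brightwater: 55% × 62% = 34.1%.
Via Tessera → Brightwater: 63% × 45% × 62% = 17.577%.
Via Pellion → Oakfield: 20% × 85% × 6% = 1.02%.
Via Everline → Pellion → Oakfield: 7% × 54% × 85% × 6% = 0.19278%.
Via Oakfield: 15% × 6% = 0.9%.
Total: 34.1% + 17.577% + 1.02% + 0.19278% + 0.9% = 53.78978%.
Rounded: 53.79%.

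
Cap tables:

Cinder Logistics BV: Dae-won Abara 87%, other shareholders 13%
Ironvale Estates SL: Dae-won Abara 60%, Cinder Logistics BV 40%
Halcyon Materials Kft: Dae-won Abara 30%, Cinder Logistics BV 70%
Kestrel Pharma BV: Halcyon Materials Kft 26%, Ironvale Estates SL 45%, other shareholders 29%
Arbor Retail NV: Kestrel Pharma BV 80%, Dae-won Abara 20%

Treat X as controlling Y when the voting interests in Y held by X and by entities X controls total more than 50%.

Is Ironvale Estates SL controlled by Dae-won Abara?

Dae-won holds 87% of Cinder, so Dae-won controls Cinder.
Dae-won and Cinder together hold 60% + 40% = 100% of Ironvale, so Dae-won controls Ironvale.

Yes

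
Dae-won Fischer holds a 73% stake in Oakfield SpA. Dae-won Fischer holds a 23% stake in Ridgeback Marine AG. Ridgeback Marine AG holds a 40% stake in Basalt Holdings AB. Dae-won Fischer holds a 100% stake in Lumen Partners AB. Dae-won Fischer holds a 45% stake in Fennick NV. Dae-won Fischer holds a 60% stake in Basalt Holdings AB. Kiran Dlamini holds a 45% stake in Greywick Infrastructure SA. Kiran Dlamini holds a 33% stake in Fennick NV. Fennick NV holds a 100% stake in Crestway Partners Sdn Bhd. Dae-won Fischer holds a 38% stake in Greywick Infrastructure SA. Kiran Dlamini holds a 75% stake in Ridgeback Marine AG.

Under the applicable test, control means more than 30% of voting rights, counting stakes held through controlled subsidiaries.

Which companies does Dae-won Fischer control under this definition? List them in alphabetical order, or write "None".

Basalt Holdings AB, Crestway Partners Sdn Bhd, Fennick NV, Greywick Infrastructure SA, Lumen Partners AB, Oakfield SpA

Dae-won holds 38% of Greywick, so Dae-won controls Greywick.
Dae-won holds 45% of Fennick, so Dae-won controls Fennick.
Dae-won holds 100% of Lumen, so Dae-won controls Lumen.
Fennick holds 100% of Crestway, so Dae-won controls Crestway.
Dae-won holds 73% of Oakfield, so Dae-won controls Oakfield.
Dae-won holds 60% of Basalt, so Dae-won controls Basalt.
No other company's threshold is met.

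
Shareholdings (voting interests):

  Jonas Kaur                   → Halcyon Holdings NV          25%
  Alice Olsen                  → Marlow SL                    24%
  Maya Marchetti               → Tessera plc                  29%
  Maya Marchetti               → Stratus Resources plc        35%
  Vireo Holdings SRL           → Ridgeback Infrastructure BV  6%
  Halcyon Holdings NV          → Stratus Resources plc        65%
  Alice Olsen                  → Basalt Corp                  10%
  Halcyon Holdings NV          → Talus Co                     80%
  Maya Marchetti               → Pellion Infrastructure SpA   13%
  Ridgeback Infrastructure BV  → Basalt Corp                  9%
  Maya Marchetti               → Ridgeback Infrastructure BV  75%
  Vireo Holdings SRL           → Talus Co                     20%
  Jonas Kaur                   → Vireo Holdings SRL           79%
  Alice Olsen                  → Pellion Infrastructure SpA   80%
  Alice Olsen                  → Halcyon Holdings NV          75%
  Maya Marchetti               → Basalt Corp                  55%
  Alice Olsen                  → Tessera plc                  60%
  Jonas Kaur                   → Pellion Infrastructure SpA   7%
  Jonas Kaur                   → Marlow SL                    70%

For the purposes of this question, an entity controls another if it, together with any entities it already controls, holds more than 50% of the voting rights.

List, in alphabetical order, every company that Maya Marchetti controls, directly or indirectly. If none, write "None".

Maya holds 75% of Ridgeback, so Maya controls Ridgeback.
Maya and Ridgeback together hold 55% + 9% = 64% of Basalt, so Maya controls Basalt.
No other company's threshold is met.

Basalt Corp, Ridgeback Infrastructure BV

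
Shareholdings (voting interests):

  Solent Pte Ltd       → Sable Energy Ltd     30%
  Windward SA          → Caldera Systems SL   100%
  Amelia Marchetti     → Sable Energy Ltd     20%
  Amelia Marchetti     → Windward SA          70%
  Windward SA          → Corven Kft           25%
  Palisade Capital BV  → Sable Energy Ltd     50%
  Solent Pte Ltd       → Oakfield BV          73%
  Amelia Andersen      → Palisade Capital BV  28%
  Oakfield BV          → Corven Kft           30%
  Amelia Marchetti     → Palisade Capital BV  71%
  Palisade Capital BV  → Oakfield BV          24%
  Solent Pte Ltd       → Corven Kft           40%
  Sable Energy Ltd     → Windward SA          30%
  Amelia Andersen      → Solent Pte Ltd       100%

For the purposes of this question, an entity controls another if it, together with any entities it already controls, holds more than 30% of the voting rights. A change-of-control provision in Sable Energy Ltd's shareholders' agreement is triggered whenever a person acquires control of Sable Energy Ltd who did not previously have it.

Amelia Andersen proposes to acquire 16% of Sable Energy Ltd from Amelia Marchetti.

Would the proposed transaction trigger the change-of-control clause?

Yes

The purchase adds only to Amelia Andersen's holdings (Amelia Marchetti's stake shrinks), so Amelia Andersen is the only person who could newly come to control Sable.
Amelia Andersen holds 100% of Solent, so Amelia Andersen controls Solent.
Solent holds 73% of Oakfield, so Amelia Andersen controls Oakfield.
Solent and Oakfield together hold 40% + 30% = 70% of Corven, so Amelia Andersen controls Corven.
In Sable, Amelia Andersen's side holds only 30%, not > 30%.
So before the transaction, Amelia Andersen does not control Sable.
After the purchase, Amelia Andersen holds 16% of Sable directly, and Amelia Marchetti's stake falls to 4%.
Solent and Amelia Andersen together hold 30% + 16% = 46% of Sable, so Amelia Andersen controls Sable.
Amelia Andersen did not control Sable before and does after, so the clause is triggered.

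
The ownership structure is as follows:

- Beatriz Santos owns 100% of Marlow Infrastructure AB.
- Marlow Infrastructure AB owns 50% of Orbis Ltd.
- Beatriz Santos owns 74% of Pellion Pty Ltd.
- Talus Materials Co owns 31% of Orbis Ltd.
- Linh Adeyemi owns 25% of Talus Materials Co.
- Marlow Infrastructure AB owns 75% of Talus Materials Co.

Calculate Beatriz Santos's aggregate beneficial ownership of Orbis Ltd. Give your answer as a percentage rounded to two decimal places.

Beatriz reaches Orbis along 2 paths.
Via Marlow → Talus: 100% × 75% × 31% = 23.25%.
Via Marlow: 100% × 50% = 50%.
Total: 23.25% + 50% = 73.25%.

73.25%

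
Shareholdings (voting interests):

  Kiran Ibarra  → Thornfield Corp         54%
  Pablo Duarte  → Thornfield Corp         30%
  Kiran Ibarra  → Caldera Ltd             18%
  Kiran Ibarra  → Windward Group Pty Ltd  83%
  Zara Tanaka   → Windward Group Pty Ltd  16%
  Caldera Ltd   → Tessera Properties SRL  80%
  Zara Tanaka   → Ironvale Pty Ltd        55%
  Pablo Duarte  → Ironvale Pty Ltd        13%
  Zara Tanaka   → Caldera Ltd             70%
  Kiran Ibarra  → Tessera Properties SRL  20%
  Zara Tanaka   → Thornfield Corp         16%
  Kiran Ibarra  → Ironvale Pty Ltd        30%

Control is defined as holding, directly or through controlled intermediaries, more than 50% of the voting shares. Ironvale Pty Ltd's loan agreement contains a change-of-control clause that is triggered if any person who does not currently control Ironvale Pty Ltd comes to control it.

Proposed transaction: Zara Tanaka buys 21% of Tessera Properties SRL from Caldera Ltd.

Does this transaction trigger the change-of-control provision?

No

The purchase adds only to Zara's holdings (Caldera's stake shrinks), so Zara is the only person who could newly come to control Ironvale.
Zara holds 55% of Ironvale, so Zara controls Ironvale.
So Zara already controls Ironvale before the transaction.
After the purchase, Zara holds 21% of Tessera directly, and Caldera's stake falls to 59%.
Zara controlled Ironvale already, so this is not a new person acquiring control; every other person's position is unchanged or reduced.
No new person acquires control, so the clause is not triggered.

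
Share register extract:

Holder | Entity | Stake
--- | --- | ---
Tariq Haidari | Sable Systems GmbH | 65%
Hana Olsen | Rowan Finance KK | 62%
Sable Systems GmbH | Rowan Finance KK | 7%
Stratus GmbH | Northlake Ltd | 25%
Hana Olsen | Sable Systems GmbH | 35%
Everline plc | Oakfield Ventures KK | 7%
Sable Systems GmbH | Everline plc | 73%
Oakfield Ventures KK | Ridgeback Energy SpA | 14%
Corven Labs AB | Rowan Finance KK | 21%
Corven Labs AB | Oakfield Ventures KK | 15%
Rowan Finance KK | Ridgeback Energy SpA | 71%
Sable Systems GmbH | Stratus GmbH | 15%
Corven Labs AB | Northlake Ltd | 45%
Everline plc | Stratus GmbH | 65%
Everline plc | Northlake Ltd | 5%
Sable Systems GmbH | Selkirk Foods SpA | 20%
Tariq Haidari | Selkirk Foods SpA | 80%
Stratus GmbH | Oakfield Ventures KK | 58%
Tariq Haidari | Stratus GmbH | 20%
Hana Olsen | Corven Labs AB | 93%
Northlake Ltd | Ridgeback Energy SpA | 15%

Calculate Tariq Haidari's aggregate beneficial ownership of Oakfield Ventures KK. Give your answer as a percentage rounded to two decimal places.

Tariq reaches Oakfield along 4 paths.
Via Sable → Stratus: 65% × 15% × 58% = 5.655%.
Via Stratus: 20% × 58% = 11.6%.
Via Sable → Everline → Stratus: 65% × 73% × 65% × 58% = 17.88865%.
Via Sable → Everline: 65% × 73% × 7% = 3.3215%.
Total: 5.655% + 11.6% + 17.88865% + 3.3215% = 38.46515%.
Rounded: 38.47%.

38.47%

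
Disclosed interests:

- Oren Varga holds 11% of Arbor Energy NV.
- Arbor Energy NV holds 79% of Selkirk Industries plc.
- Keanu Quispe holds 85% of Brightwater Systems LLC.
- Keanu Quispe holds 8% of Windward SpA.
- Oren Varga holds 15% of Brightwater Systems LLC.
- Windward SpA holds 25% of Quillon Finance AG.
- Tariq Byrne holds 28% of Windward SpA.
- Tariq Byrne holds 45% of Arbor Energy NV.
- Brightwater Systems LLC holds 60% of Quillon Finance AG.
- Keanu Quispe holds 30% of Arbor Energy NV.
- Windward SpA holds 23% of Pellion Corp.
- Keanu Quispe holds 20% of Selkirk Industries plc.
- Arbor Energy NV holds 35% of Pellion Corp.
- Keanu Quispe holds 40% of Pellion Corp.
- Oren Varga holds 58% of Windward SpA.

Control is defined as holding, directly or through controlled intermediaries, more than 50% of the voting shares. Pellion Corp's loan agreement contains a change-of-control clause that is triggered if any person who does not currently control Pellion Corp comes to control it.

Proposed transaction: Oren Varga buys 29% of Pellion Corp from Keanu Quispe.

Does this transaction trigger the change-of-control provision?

The purchase adds only to Oren's holdings (Keanu's stake shrinks), so Oren is the only person who could newly come to control Pellion.
Oren holds 58% of Windward, so Oren controls Windward.
In Pellion, Oren's side holds only 23%, not > 50%.
So before the transaction, Oren does not control Pellion.
After the purchase, Oren holds 29% of Pellion directly, and Keanu's stake falls to 11%.
Windward and Oren together hold 23% + 29% = 52% of Pellion, so Oren controls Pellion.
Oren did not control Pellion before and does after, so the clause is triggered.

Yes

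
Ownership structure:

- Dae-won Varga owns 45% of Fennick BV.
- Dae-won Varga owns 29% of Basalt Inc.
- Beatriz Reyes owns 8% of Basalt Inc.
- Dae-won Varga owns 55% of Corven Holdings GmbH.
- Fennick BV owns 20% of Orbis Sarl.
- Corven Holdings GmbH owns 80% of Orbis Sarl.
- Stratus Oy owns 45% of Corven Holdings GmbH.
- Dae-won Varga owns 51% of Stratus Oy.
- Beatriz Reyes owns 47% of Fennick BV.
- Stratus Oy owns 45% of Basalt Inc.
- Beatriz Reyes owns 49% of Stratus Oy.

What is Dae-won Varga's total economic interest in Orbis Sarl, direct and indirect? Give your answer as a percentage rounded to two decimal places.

71.36%

Dae-won reaches Orbis along 3 paths.
Via Corven: 55% × 80% = 44%.
Via Stratus → Corven: 51% × 45% × 80% = 18.36%.
Via Fennick: 45% × 20% = 9%.
Total: 44% + 18.36% + 9% = 71.36%.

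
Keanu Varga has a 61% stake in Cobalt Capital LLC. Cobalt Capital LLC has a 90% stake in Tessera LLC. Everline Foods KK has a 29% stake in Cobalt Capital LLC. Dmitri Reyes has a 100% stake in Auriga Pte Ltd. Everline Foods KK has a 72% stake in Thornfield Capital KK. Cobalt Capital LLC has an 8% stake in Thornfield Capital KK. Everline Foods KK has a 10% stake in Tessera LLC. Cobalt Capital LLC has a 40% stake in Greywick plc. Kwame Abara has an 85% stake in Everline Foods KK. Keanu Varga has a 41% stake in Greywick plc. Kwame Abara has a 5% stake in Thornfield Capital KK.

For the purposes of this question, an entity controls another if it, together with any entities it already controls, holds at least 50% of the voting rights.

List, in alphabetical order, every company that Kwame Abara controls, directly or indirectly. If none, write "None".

Everline Foods KK, Thornfield Capital KK

Kwame holds 85% of Everline, so Kwame controls Everline.
Everline and Kwame together hold 72% + 5% = 77% of Thornfield, so Kwame controls Thornfield.
No other company's threshold is met.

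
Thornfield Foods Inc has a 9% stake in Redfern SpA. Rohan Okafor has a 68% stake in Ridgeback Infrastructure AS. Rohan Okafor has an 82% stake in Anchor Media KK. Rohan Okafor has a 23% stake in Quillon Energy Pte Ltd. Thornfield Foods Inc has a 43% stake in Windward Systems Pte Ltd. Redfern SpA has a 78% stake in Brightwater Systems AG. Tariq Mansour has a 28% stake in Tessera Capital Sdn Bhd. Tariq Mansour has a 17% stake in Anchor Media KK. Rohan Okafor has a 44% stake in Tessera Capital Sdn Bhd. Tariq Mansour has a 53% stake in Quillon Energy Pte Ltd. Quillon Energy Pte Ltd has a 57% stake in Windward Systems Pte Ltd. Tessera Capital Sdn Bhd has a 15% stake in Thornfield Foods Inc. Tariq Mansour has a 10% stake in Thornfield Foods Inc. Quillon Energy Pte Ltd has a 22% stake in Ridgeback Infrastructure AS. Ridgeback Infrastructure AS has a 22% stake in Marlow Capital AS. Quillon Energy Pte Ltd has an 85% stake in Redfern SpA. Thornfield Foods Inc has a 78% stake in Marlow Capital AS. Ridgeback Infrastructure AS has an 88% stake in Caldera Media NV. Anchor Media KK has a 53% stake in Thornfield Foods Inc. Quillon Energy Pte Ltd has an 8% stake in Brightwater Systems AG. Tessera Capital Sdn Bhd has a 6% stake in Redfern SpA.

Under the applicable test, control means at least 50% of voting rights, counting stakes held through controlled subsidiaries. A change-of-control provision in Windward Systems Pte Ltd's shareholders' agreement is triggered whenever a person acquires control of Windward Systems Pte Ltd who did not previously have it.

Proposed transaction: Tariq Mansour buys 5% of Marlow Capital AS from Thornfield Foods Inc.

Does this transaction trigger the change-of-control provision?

The purchase adds only to Tariq's holdings (Thornfield's stake shrinks), so Tariq is the only person who could newly come to control Windward.
Tariq holds 53% of Quillon, so Tariq controls Quillon.
Quillon holds 57% of Windward, so Tariq controls Windward.
So Tariq already controls Windward before the transaction.
After the purchase, Tariq holds 5% of Marlow directly, and Thornfield's stake falls to 73%.
Tariq controlled Windward already, so this is not a new person acquiring control; every other person's position is unchanged or reduced.
No new person acquires control, so the clause is not triggered.

No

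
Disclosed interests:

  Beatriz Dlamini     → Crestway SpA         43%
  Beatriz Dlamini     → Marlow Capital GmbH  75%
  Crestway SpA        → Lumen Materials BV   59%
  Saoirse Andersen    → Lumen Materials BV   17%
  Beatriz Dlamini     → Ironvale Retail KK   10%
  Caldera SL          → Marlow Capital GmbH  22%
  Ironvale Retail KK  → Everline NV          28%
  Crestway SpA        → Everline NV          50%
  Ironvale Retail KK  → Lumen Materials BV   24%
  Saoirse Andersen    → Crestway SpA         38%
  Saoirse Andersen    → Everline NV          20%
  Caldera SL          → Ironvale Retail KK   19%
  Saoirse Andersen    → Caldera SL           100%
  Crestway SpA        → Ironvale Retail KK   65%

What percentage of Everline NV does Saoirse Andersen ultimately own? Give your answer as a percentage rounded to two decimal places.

Saoirse reaches Everline along 4 paths.
Direct stake: 20% = 20%.
Via Crestway → Ironvale: 38% × 65% × 28% = 6.916%.
Via Caldera → Ironvale: 100% × 19% × 28% = 5.32%.
Via Crestway: 38% × 50% = 19%.
Total: 20% + 6.916% + 5.32% + 19% = 51.236%.
Rounded: 51.24%.

51.24%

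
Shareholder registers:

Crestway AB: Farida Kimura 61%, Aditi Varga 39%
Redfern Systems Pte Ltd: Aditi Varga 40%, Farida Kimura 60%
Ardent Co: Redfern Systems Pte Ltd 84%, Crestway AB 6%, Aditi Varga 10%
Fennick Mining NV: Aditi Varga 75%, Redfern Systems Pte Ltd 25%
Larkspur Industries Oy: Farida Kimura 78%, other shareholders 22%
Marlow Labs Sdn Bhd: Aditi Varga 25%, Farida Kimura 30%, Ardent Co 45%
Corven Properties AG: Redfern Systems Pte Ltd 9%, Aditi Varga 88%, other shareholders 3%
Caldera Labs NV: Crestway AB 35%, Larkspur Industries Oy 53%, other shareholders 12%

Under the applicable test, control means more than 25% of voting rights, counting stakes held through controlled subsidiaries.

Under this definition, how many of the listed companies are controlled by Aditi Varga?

Aditi holds 39% of Crestway, so Aditi controls Crestway.
Aditi holds 40% of Redfern, so Aditi controls Redfern.
Redfern and Crestway and Aditi together hold 84% + 6% + 10% = 100% of Ardent, so Aditi controls Ardent.
Aditi and Redfern together hold 75% + 25% = 100% of Fennick, so Aditi controls Fennick.
Aditi and Ardent together hold 25% + 45% = 70% of Marlow, so Aditi controls Marlow.
Redfern and Aditi together hold 9% + 88% = 97% of Corven, so Aditi controls Corven.
Crestway holds 35% of Caldera, so Aditi controls Caldera.
No other company's threshold is met.
Aditi controls 7 companies.

7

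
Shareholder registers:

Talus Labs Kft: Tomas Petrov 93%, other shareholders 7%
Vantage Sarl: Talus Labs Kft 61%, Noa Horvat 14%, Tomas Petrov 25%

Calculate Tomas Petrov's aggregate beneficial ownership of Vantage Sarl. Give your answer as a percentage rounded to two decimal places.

81.73%

Tomas reaches Vantage along 2 paths.
Via Talus: 93% × 61% = 56.73%.
Direct stake: 25% = 25%.
Total: 56.73% + 25% = 81.73%.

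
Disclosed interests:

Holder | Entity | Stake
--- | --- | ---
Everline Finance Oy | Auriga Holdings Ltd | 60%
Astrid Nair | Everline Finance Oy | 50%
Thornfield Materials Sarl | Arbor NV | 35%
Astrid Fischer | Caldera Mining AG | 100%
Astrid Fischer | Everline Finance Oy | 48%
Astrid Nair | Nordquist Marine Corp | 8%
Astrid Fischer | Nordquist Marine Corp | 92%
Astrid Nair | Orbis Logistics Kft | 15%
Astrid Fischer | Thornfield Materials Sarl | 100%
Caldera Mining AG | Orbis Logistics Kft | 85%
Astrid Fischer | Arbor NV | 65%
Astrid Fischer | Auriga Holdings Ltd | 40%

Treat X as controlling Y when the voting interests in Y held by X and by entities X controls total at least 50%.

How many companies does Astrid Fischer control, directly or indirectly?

Astrid Fischer holds 92% of Nordquist, so Astrid Fischer controls Nordquist.
Astrid Fischer holds 100% of Thornfield, so Astrid Fischer controls Thornfield.
Astrid Fischer holds 100% of Caldera, so Astrid Fischer controls Caldera.
Thornfield and Astrid Fischer together hold 35% + 65% = 100% of Arbor, so Astrid Fischer controls Arbor.
Caldera holds 85% of Orbis, so Astrid Fischer controls Orbis.
No other company's threshold is met.
Astrid Fischer controls 5 companies.

5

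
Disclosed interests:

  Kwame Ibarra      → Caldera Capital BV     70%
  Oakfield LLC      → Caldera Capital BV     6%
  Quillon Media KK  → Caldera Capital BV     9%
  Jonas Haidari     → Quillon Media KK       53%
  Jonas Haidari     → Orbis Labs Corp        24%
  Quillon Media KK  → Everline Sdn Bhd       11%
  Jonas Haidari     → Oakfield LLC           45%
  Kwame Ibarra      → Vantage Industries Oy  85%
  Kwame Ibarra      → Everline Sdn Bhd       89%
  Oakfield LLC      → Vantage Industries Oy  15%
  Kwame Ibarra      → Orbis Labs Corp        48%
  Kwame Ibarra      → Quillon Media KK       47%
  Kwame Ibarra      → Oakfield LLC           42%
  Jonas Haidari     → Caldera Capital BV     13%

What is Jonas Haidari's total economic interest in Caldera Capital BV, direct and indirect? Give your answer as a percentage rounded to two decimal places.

Jonas reaches Caldera along 3 paths.
Direct stake: 13% = 13%.
Via Oakfield: 45% × 6% = 2.7%.
Via Quillon: 53% × 9% = 4.77%.
Total: 13% + 2.7% + 4.77% = 20.47%.

20.47%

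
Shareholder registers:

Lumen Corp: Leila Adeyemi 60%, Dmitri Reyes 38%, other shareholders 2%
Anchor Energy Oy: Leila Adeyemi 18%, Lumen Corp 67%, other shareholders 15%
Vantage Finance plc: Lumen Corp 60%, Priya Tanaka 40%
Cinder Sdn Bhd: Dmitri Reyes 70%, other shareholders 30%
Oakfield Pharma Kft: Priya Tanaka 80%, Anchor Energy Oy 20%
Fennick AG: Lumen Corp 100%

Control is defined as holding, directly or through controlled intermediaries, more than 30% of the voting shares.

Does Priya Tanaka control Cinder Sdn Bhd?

No

Priya holds 40% of Vantage, so Priya controls Vantage.
Priya holds 80% of Oakfield, so Priya controls Oakfield.
Neither Priya nor any entity Priya controls holds any voting interest in Cinder.
So Priya does not control Cinder.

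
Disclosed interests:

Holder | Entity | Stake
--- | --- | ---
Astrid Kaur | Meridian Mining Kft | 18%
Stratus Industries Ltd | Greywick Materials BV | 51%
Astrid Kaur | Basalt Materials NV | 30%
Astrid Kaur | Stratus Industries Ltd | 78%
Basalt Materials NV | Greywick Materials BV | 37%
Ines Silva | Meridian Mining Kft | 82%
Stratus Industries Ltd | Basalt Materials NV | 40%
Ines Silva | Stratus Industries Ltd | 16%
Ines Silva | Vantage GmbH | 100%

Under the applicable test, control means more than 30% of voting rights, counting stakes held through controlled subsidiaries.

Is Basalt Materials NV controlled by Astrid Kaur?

Astrid holds 78% of Stratus, so Astrid controls Stratus.
Stratus and Astrid together hold 40% + 30% = 70% of Basalt, so Astrid controls Basalt.

Yes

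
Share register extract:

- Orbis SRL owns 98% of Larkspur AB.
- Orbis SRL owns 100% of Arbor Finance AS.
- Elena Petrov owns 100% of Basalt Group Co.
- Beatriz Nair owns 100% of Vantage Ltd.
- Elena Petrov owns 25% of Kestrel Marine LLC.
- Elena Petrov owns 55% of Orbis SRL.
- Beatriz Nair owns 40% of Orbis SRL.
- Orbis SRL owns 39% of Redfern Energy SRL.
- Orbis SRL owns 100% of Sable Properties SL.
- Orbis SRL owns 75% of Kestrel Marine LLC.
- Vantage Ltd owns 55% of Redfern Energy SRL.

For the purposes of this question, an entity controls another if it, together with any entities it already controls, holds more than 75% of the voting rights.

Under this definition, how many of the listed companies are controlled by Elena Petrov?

Elena holds 100% of Basalt, so Elena controls Basalt.
No other company's threshold is met.
Elena controls 1 company.

1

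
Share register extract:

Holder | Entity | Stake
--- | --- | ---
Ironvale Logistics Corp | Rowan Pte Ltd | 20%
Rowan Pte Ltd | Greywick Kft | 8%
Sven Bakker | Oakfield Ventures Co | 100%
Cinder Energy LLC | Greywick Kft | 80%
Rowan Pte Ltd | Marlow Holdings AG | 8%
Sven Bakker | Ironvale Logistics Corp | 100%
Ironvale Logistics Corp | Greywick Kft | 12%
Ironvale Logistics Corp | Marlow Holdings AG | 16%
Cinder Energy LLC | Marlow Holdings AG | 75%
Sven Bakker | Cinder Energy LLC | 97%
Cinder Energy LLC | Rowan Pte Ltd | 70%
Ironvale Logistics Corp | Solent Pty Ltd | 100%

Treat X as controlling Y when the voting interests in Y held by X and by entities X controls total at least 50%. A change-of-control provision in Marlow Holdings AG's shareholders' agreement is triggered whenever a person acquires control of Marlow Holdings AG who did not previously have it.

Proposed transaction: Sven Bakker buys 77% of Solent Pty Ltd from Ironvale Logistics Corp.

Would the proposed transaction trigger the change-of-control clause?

The purchase adds only to Sven's holdings (Ironvale's stake shrinks), so Sven is the only person who could newly come to control Marlow.
Sven holds 100% of Ironvale, so Sven controls Ironvale.
Sven holds 97% of Cinder, so Sven controls Cinder.
Cinder and Ironvale together hold 70% + 20% = 90% of Rowan, so Sven controls Rowan.
Rowan and Cinder and Ironvale together hold 8% + 75% + 16% = 99% of Marlow, so Sven controls Marlow.
So Sven already controls Marlow before the transaction.
After the purchase, Sven holds 77% of Solent directly, and Ironvale's stake falls to 23%.
Sven controlled Marlow already, so this is not a new person acquiring control; every other person's position is unchanged or reduced.
No new person acquires control, so the clause is not triggered.

No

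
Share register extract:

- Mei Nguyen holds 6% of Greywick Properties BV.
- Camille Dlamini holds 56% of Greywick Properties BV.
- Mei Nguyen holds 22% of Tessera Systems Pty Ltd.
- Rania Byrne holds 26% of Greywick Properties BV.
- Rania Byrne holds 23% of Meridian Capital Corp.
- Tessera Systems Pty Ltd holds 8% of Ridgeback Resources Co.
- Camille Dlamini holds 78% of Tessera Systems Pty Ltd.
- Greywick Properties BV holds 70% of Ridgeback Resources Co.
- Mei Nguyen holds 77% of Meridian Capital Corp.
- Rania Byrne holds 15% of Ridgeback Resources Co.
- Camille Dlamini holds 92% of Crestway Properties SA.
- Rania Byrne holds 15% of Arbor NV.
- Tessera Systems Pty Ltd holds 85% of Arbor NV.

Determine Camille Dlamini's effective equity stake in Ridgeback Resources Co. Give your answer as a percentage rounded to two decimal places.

45.44%

Camille reaches Ridgeback along 2 paths.
Via Greywick: 56% × 70% = 39.2%.
Via Tessera: 78% × 8% = 6.24%.
Total: 39.2% + 6.24% = 45.44%.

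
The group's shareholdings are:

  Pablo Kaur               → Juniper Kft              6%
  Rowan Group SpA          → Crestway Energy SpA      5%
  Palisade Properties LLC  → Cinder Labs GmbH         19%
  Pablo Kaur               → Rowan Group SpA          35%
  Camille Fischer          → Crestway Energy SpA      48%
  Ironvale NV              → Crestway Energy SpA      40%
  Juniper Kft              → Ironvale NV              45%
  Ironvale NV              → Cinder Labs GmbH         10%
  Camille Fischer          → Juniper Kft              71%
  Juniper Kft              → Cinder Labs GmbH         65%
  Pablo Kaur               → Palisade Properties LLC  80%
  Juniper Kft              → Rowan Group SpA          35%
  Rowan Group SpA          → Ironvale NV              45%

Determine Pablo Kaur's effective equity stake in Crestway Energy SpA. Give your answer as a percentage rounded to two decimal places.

9.61%

Pablo reaches Crestway along 5 paths.
Via Juniper → Ironvale: 6% × 45% × 40% = 1.08%.
Via Juniper → Rowan → Ironvale: 6% × 35% × 45% × 40% = 0.378%.
Via Rowan → Ironvale: 35% × 45% × 40% = 6.3%.
Via Juniper → Rowan: 6% × 35% × 5% = 0.105%.
Via Rowan: 35% × 5% = 1.75%.
Total: 1.08% + 0.378% + 6.3% + 0.105% + 1.75% = 9.613%.
Rounded: 9.61%.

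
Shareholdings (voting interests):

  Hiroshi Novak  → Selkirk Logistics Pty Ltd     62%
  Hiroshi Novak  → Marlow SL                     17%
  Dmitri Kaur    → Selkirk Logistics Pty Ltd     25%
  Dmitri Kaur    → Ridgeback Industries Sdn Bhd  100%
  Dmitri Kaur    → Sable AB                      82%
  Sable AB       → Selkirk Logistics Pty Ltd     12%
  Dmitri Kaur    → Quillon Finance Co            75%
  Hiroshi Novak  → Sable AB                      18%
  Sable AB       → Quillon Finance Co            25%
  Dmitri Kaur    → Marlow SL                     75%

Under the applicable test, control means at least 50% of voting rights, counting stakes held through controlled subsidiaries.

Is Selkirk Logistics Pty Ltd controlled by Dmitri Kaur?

Dmitri holds 82% of Sable, so Dmitri controls Sable.
Dmitri holds 100% of Ridgeback, so Dmitri controls Ridgeback.
Dmitri holds 75% of Marlow, so Dmitri controls Marlow.
Dmitri and Sable together hold 75% + 25% = 100% of Quillon, so Dmitri controls Quillon.
In Selkirk, Dmitri's side holds only 25% + 12% = 37%, not ≥ 50%.
So Dmitri does not control Selkirk.

No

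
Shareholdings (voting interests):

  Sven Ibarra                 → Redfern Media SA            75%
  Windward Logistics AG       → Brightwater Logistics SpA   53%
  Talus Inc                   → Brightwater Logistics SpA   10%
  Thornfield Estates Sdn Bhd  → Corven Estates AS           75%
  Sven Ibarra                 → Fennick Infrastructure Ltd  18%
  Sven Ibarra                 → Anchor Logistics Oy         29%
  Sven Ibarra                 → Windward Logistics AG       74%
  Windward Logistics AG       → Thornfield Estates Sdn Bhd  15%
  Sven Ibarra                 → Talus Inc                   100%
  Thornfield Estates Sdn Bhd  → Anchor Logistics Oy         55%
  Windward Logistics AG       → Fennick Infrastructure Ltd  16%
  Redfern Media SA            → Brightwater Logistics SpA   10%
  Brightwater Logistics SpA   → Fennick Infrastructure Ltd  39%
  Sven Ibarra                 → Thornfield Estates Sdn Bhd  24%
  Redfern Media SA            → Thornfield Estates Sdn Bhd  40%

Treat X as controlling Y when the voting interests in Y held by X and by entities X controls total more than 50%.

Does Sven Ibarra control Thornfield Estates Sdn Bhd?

Sven holds 75% of Redfern, so Sven controls Redfern.
Sven holds 74% of Windward, so Sven controls Windward.
Windward and Sven and Redfern together hold 15% + 24% + 40% = 79% of Thornfield, so Sven controls Thornfield.

Yes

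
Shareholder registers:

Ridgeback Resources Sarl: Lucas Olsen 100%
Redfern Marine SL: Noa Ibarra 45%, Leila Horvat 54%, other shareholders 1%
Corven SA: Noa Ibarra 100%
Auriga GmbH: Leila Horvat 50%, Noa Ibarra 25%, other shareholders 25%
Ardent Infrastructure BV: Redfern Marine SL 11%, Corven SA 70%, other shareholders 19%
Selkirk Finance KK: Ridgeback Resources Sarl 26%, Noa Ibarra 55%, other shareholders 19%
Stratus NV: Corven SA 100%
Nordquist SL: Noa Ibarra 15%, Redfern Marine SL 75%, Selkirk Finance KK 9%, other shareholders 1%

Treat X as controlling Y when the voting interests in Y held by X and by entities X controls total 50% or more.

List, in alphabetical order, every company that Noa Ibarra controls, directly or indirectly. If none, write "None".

Noa holds 100% of Corven, so Noa controls Corven.
Corven holds 70% of Ardent, so Noa controls Ardent.
Noa holds 55% of Selkirk, so Noa controls Selkirk.
Corven holds 100% of Stratus, so Noa controls Stratus.
No other company's threshold is met.

Ardent Infrastructure BV, Corven SA, Selkirk Finance KK, Stratus NV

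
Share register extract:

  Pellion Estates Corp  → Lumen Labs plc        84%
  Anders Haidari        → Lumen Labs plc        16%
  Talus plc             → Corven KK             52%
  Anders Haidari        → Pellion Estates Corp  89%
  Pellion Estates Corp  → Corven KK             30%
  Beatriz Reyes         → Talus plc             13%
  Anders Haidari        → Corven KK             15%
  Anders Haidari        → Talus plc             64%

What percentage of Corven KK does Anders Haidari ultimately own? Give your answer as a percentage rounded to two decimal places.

74.98%

Anders reaches Corven along 3 paths.
Via Talus: 64% × 52% = 33.28%.
Via Pellion: 89% × 30% = 26.7%.
Direct stake: 15% = 15%.
Total: 33.28% + 26.7% + 15% = 74.98%.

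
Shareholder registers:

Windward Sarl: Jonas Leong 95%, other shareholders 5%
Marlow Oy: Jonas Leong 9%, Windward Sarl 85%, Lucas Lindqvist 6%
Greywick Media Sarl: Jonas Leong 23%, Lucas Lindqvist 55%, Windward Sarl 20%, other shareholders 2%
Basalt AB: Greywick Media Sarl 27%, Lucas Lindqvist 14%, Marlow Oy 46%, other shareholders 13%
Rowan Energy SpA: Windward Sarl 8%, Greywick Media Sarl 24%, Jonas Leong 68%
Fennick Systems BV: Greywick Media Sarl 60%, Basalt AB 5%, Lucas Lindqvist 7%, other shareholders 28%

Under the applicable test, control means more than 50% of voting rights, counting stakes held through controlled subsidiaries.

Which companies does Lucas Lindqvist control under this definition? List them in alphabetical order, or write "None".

Fennick Systems BV, Greywick Media Sarl

Lucas holds 55% of Greywick, so Lucas controls Greywick.
Greywick and Lucas together hold 60% + 7% = 67% of Fennick, so Lucas controls Fennick.
No other company's threshold is met.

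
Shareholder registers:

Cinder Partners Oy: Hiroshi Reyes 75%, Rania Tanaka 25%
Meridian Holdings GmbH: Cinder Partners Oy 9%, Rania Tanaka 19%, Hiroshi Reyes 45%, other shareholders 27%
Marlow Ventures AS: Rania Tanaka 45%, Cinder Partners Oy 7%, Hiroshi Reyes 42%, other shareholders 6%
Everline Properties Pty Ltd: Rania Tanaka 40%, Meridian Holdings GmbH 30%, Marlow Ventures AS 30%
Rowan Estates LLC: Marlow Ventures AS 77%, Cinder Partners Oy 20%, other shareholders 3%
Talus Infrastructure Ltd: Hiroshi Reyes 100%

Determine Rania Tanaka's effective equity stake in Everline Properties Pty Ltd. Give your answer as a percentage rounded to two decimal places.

Rania reaches Everline along 5 paths.
Direct stake: 40% = 40%.
Via Cinder → Meridian: 25% × 9% × 30% = 0.675%.
Via Meridian: 19% × 30% = 5.7%.
Via Marlow: 45% × 30% = 13.5%.
Via Cinder → Marlow: 25% × 7% × 30% = 0.525%.
Total: 40% + 0.675% + 5.7% + 13.5% + 0.525% = 60.4%.
Rounded: 60.40%.

60.40%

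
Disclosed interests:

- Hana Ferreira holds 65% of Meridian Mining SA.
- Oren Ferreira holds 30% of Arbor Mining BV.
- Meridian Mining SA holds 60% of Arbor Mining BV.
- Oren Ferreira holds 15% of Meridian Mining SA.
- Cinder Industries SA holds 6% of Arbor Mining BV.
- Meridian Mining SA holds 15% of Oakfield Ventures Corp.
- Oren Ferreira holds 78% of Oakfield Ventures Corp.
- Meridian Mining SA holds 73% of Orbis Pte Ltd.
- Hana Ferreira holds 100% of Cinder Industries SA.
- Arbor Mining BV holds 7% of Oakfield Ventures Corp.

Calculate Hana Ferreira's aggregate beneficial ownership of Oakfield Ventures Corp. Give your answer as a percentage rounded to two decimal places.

12.90%

Hana reaches Oakfield along 3 paths.
Via Meridian: 65% × 15% = 9.75%.
Via Meridian → Arbor: 65% × 60% × 7% = 2.73%.
Via Cinder → Arbor: 100% × 6% × 7% = 0.42%.
Total: 9.75% + 2.73% + 0.42% = 12.9%.
Rounded: 12.90%.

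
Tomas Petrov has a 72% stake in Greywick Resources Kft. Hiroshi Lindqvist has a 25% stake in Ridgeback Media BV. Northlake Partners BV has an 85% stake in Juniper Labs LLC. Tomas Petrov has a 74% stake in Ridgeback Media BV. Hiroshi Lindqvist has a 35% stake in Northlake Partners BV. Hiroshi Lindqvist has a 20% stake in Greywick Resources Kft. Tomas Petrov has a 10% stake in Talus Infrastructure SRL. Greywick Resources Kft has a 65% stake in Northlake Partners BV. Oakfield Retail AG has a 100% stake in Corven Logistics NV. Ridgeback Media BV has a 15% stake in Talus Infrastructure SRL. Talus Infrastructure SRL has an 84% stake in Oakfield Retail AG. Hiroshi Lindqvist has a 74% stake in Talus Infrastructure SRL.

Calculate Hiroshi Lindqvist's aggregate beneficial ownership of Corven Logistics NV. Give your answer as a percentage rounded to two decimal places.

65.31%

Hiroshi reaches Corven along 2 paths.
Via Ridgeback → Talus → Oakfield: 25% × 15% × 84% × 100% = 3.15%.
Via Talus → Oakfield: 74% × 84% × 100% = 62.16%.
Total: 3.15% + 62.16% = 65.31%.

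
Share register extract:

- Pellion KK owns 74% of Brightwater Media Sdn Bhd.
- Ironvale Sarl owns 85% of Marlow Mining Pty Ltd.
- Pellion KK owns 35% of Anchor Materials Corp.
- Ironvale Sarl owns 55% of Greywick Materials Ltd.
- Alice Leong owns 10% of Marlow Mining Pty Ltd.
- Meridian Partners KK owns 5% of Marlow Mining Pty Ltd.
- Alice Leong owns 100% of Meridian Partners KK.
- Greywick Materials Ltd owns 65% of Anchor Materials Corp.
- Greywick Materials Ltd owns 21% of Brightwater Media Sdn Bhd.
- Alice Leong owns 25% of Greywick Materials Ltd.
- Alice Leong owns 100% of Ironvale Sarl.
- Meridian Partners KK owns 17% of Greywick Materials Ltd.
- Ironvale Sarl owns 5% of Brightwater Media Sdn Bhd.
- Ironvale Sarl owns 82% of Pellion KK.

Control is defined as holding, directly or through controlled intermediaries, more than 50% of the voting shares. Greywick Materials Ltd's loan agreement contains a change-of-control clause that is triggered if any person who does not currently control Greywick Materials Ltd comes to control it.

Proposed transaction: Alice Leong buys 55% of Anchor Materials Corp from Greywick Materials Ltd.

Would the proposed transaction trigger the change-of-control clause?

The purchase adds only to Alice's holdings (Greywick's stake shrinks), so Alice is the only person who could newly come to control Greywick.
Alice holds 100% of Ironvale, so Alice controls Ironvale.
Alice holds 100% of Meridian, so Alice controls Meridian.
Alice and Ironvale and Meridian together hold 25% + 55% + 17% = 97% of Greywick, so Alice controls Greywick.
So Alice already controls Greywick before the transaction.
After the purchase, Alice holds 55% of Anchor directly, and Greywick's stake falls to 10%.
Alice controlled Greywick already, so this is not a new person acquiring control; every other person's position is unchanged or reduced.
No new person acquires control, so the clause is not triggered.

No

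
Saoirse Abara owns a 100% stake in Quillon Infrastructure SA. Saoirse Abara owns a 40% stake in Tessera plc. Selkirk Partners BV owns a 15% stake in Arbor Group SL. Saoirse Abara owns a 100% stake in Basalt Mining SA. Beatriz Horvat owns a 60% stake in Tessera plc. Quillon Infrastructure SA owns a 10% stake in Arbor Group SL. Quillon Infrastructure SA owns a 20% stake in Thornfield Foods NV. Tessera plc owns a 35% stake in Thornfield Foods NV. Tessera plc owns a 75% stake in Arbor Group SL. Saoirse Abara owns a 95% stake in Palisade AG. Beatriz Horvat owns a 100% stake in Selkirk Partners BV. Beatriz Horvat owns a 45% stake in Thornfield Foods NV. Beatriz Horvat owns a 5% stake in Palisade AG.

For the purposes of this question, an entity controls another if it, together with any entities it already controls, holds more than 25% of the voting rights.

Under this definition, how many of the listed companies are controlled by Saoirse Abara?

Saoirse holds 100% of Basalt, so Saoirse controls Basalt.
Saoirse holds 40% of Tessera, so Saoirse controls Tessera.
Saoirse holds 100% of Quillon, so Saoirse controls Quillon.
Saoirse holds 95% of Palisade, so Saoirse controls Palisade.
Tessera and Quillon together hold 35% + 20% = 55% of Thornfield, so Saoirse controls Thornfield.
Tessera and Quillon together hold 75% + 10% = 85% of Arbor, so Saoirse controls Arbor.
No other company's threshold is met.
Saoirse controls 6 companies.

6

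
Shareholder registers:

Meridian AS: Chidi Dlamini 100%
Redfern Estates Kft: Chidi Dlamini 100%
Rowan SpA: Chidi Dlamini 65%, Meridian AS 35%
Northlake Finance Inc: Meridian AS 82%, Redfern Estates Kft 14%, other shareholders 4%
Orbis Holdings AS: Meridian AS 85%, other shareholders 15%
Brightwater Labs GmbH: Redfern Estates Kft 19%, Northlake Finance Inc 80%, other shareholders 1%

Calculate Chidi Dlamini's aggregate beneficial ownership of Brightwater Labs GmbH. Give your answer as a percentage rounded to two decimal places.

95.80%

Chidi reaches Brightwater along 3 paths.
Via Redfern: 100% × 19% = 19%.
Via Meridian → Northlake: 100% × 82% × 80% = 65.6%.
Via Redfern → Northlake: 100% × 14% × 80% = 11.2%.
Total: 19% + 65.6% + 11.2% = 95.8%.
Rounded: 95.80%.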